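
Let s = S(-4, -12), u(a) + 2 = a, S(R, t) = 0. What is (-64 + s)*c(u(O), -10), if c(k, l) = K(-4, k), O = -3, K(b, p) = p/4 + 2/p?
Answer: 528/5 ≈ 105.60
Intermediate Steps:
K(b, p) = 2/p + p/4 (K(b, p) = p*(¼) + 2/p = p/4 + 2/p = 2/p + p/4)
u(a) = -2 + a
c(k, l) = 2/k + k/4
s = 0
(-64 + s)*c(u(O), -10) = (-64 + 0)*(2/(-2 - 3) + (-2 - 3)/4) = -64*(2/(-5) + (¼)*(-5)) = -64*(2*(-⅕) - 5/4) = -64*(-⅖ - 5/4) = -64*(-33/20) = 528/5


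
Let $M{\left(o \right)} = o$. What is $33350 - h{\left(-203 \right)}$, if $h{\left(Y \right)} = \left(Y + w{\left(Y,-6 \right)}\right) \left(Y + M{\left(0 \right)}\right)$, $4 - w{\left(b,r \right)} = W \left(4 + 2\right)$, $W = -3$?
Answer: $-3393$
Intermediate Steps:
$w{\left(b,r \right)} = 22$ ($w{\left(b,r \right)} = 4 - - 3 \left(4 + 2\right) = 4 - \left(-3\right) 6 = 4 - -18 = 4 + 18 = 22$)
$h{\left(Y \right)} = Y \left(22 + Y\right)$ ($h{\left(Y \right)} = \left(Y + 22\right) \left(Y + 0\right) = \left(22 + Y\right) Y = Y \left(22 + Y\right)$)
$33350 - h{\left(-203 \right)} = 33350 - - 203 \left(22 - 203\right) = 33350 - \left(-203\right) \left(-181\right) = 33350 - 36743 = -3393$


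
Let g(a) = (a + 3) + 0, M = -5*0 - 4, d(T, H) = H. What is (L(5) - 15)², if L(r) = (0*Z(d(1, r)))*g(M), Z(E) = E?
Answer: 225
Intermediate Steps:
M = -4 (M = 0 - 4 = -4)
g(a) = 3 + a (g(a) = (3 + a) + 0 = 3 + a)
L(r) = 0 (L(r) = (0*r)*(3 - 4) = 0*(-1) = 0)
(L(5) - 15)² = (0 - 15)² = (-15)² = 225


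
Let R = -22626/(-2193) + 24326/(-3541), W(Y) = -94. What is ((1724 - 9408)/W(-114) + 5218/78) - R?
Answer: 688899859103/4744667343 ≈ 145.19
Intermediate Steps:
R = 8923916/2588471 (R = -22626*(-1/2193) + 24326*(-1/3541) = 7542/731 - 24326/3541 = 8923916/2588471 ≈ 3.4476)
((1724 - 9408)/W(-114) + 5218/78) - R = ((1724 - 9408)/(-94) + 5218/78) - 1*8923916/2588471 = (-7684*(-1/94) + 5218*(1/78)) - 8923916/2588471 = (3842/47 + 2609/39) - 8923916/2588471 = 272461/1833 - 8923916/2588471 = 688899859103/4744667343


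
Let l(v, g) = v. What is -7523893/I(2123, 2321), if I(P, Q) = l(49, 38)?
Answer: -7523893/49 ≈ -1.5355e+5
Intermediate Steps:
I(P, Q) = 49
-7523893/I(2123, 2321) = -7523893/49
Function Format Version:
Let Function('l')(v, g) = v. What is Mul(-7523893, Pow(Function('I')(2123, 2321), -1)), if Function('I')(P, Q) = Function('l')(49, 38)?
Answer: Rational(-7523893, 49) ≈ -1.5355e+5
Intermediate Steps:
Function('I')(P, Q) = 49
Mul(-7523893, Pow(Function('I')(2123, 2321), -1)) = Mul(-7523893, Pow(49, -1)) = Mul(-7523893, Rational(1, 49)) = Rational(-7523893, 49)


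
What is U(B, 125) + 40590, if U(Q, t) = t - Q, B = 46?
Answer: 40669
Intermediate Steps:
U(B, 125) + 40590 = (125 - 1*46) + 40590 = (125 - 46) + 40590 = 79 + 40590 = 40669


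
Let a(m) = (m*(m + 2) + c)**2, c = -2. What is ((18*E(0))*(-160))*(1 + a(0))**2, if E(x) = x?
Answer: 0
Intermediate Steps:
a(m) = (-2 + m*(2 + m))**2 (a(m) = (m*(m + 2) - 2)**2 = (m*(2 + m) - 2)**2 = (-2 + m*(2 + m))**2)
((18*E(0))*(-160))*(1 + a(0))**2 = ((18*0)*(-160))*(1 + (-2 + 0**2 + 2*0)**2)**2 = (0*(-160))*(1 + (-2 + 0 + 0)**2)**2 = 0*(1 + (-2)**2)**2 = 0*(1 + 4)**2 = 0*5**2 = 0*25 = 0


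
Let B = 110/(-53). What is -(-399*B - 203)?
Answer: -33131/53 ≈ -625.11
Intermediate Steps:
B = -110/53 (B = 110*(-1/53) = -110/53 ≈ -2.0755)
-(-399*B - 203) = -(-399*(-110/53) - 203) = -(43890/53 - 203) = -1*33131/53 = -33131/53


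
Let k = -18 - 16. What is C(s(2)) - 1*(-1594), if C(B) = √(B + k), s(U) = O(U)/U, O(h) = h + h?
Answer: 1594 + 4*I*√2 ≈ 1594.0 + 5.6569*I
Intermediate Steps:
O(h) = 2*h
k = -34
s(U) = 2 (s(U) = (2*U)/U = 2)
C(B) = √(-34 + B) (C(B) = √(B - 34) = √(-34 + B))
C(s(2)) - 1*(-1594) = √(-34 + 2) - 1*(-1594) = √(-32) + 1594 = 4*I*√2 + 1594 = 1594 + 4*I*√2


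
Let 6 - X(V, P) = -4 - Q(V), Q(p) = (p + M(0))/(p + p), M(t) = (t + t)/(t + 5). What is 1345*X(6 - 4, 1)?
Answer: 28245/2 ≈ 14123.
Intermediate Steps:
M(t) = 2*t/(5 + t) (M(t) = (2*t)/(5 + t) = 2*t/(5 + t))
Q(p) = ½ (Q(p) = (p + 2*0/(5 + 0))/(p + p) = (p + 2*0/5)/((2*p)) = (p + 2*0*(⅕))*(1/(2*p)) = (p + 0)*(1/(2*p)) = p*(1/(2*p)) = ½)
X(V, P) = 21/2 (X(V, P) = 6 - (-4 - 1*½) = 6 - (-4 - ½) = 6 - 1*(-9/2) = 6 + 9/2 = 21/2)
1345*X(6 - 4, 1) = 1345*(21/2) = 28245/2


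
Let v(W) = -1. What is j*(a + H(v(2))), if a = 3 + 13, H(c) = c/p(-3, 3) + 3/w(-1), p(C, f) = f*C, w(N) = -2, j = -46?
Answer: -6049/9 ≈ -672.11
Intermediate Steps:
p(C, f) = C*f
H(c) = -3/2 - c/9 (H(c) = c/((-3*3)) + 3/(-2) = c/(-9) + 3*(-1/2) = c*(-1/9) - 3/2 = -c/9 - 3/2 = -3/2 - c/9)
a = 16
j*(a + H(v(2))) = -46*(16 + (-3/2 - 1/9*(-1))) = -46*(16 + (-3/2 + 1/9)) = -46*(16 - 25/18) = -46*263/18 = -6049/9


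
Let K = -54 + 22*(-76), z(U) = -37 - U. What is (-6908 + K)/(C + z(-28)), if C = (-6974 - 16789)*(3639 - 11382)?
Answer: -1439/30666150 ≈ -4.6925e-5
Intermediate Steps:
K = -1726 (K = -54 - 1672 = -1726)
C = 183996909 (C = -23763*(-7743) = 183996909)
(-6908 + K)/(C + z(-28)) = (-6908 - 1726)/(183996909 + (-37 - 1*(-28))) = -8634/(183996909 + (-37 + 28)) = -8634/(183996909 - 9) = -8634/183996900 = -8634*1/183996900 = -1439/30666150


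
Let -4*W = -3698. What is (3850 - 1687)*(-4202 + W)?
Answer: -14178465/2 ≈ -7.0892e+6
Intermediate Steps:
W = 1849/2 (W = -¼*(-3698) = 1849/2 ≈ 924.50)
(3850 - 1687)*(-4202 + W) = (3850 - 1687)*(-4202 + 1849/2) = 2163*(-6555/2) = -14178465/2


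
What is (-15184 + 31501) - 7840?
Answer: 8477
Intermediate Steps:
(-15184 + 31501) - 7840 = 16317 - 7840 = 8477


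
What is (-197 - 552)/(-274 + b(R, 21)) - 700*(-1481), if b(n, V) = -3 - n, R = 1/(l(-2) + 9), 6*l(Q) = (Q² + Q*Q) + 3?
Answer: 2667436055/2573 ≈ 1.0367e+6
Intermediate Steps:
l(Q) = ½ + Q²/3 (l(Q) = ((Q² + Q*Q) + 3)/6 = ((Q² + Q²) + 3)/6 = (2*Q² + 3)/6 = (3 + 2*Q²)/6 = ½ + Q²/3)
R = 6/65 (R = 1/((½ + (⅓)*(-2)²) + 9) = 1/((½ + (⅓)*4) + 9) = 1/((½ + 4/3) + 9) = 1/(11/6 + 9) = 1/(65/6) = 6/65 ≈ 0.092308)
(-197 - 552)/(-274 + b(R, 21)) - 700*(-1481) = (-197 - 552)/(-274 + (-3 - 1*6/65)) - 700*(-1481) = -749/(-274 + (-3 - 6/65)) + 1036700 = -749/(-274 - 201/65) + 1036700 = -749/(-18011/65) + 1036700 = -749*(-65/18011) + 1036700 = 6955/2573 + 1036700 = 2667436055/2573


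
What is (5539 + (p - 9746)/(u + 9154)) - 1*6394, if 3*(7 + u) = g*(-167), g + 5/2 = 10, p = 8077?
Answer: -14930783/17459 ≈ -855.19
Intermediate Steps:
g = 15/2 (g = -5/2 + 10 = 15/2 ≈ 7.5000)
u = -849/2 (u = -7 + ((15/2)*(-167))/3 = -7 + (⅓)*(-2505/2) = -7 - 835/2 = -849/2 ≈ -424.50)
(5539 + (p - 9746)/(u + 9154)) - 1*6394 = (5539 + (8077 - 9746)/(-849/2 + 9154)) - 1*6394 = (5539 - 1669/17459/2) - 6394 = (5539 - 1669*2/17459) - 6394 = (5539 - 3338/17459) - 6394 = 96702063/17459 - 6394 = -14930783/17459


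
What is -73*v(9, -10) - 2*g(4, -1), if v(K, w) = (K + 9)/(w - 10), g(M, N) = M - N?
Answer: 557/10 ≈ 55.700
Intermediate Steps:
v(K, w) = (9 + K)/(-10 + w)
-73*v(9, -10) - 2*g(4, -1) = -73*(9 + 9)/(-10 - 10) - 2*(4 - 1*(-1)) = -73*18/(-20) - 2*(4 + 1) = -(-73)*18/20 - 2*5 = -73*(-9/10) - 10 = 657/10 - 10 = 557/10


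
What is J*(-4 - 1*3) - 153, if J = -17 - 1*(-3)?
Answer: -55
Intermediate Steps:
J = -14 (J = -17 + 3 = -14)
J*(-4 - 1*3) - 153 = -14*(-4 - 1*3) - 153 = -14*(-4 - 3) - 153 = -14*(-7) - 153 = 98 - 153 = -55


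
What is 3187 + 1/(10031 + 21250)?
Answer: 99692548/31281 ≈ 3187.0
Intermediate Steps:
3187 + 1/(10031 + 21250) = 3187 + 1/31281 = 99692548/31281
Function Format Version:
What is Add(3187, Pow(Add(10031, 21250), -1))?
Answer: Rational(99692548, 31281) ≈ 3187.0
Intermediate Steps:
Add(3187, Pow(Add(10031, 21250), -1)) = Add(3187, Pow(31281, -1)) = Add(3187, Rational(1, 31281)) = Rational(99692548, 31281)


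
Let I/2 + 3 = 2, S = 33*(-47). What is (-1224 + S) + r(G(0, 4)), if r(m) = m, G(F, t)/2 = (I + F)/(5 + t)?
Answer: -24979/9 ≈ -2775.4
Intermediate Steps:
S = -1551
I = -2 (I = -6 + 2*2 = -6 + 4 = -2)
G(F, t) = 2*(-2 + F)/(5 + t) (G(F, t) = 2*((-2 + F)/(5 + t)) = 2*(-2 + F)/(5 + t))
(-1224 + S) + r(G(0, 4)) = (-1224 - 1551) + 2*(-2 + 0)/(5 + 4) = -2775 + 2*(-2)/9 = -2775 + 2*(1/9)*(-2) = -2775 - 4/9 = -24979/9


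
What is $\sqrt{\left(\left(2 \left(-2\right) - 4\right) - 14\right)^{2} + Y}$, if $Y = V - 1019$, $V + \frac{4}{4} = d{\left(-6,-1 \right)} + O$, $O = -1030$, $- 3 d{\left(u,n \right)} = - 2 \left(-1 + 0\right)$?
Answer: $\frac{10 i \sqrt{141}}{3} \approx 39.581 i$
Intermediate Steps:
$d{\left(u,n \right)} = - \frac{2}{3}$ ($d{\left(u,n \right)} = - \frac{\left(-2\right) \left(-1 + 0\right)}{3} = - \frac{\left(-2\right) \left(-1\right)}{3} = \left(- \frac{1}{3}\right) 2 = - \frac{2}{3}$)
$V = - \frac{3095}{3}$ ($V = -1 - \frac{3092}{3} = - \frac{3095}{3} \approx -1031.7$)
$Y = - \frac{6152}{3}$ ($Y = - \frac{3095}{3} - 1019 = - \frac{6152}{3} \approx -2050.7$)
$\sqrt{\left(\left(2 \left(-2\right) - 4\right) - 14\right)^{2} + Y} = \sqrt{\left(\left(2 \left(-2\right) - 4\right) - 14\right)^{2} - \frac{6152}{3}} = \sqrt{\left(\left(-4 - 4\right) - 14\right)^{2} - \frac{6152}{3}} = \sqrt{\left(-8 - 14\right)^{2} - \frac{6152}{3}} = \sqrt{\left(-22\right)^{2} - \frac{6152}{3}} = \sqrt{484 - \frac{6152}{3}} = \sqrt{- \frac{4700}{3}} = \frac{10 i \sqrt{141}}{3}$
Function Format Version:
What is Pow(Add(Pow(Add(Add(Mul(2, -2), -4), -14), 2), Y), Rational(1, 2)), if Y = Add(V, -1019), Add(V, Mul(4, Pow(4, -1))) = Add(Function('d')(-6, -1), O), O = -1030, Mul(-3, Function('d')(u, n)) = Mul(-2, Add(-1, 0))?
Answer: Mul(Rational(10, 3), I, Pow(141, Rational(1, 2))) ≈ Mul(39.581, I)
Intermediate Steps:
Function('d')(u, n) = Rational(-2, 3) (Function('d')(u, n) = Mul(Rational(-1, 3), Mul(-2, Add(-1, 0))) = Mul(Rational(-1, 3), Mul(-2, -1)) = Mul(Rational(-1, 3), 2) = Rational(-2, 3))
V = Rational(-3095, 3) (V = Add(-1, Add(Rational(-2, 3), -1030)) = Add(-1, Rational(-3092, 3)) = Rational(-3095, 3) ≈ -1031.7)
Y = Rational(-6152, 3) (Y = Add(Rational(-3095, 3), -1019) = Rational(-6152, 3) ≈ -2050.7)
Pow(Add(Pow(Add(Add(Mul(2, -2), -4), -14), 2), Y), Rational(1, 2)) = Pow(Add(Pow(Add(Add(Mul(2, -2), -4), -14), 2), Rational(-6152, 3)), Rational(1, 2)) = Pow(Add(Pow(Add(Add(-4, -4), -14), 2), Rational(-6152, 3)), Rational(1, 2)) = Pow(Add(Pow(Add(-8, -14), 2), Rational(-6152, 3)), Rational(1, 2)) = Pow(Add(Pow(-22, 2), Rational(-6152, 3)), Rational(1, 2)) = Pow(Add(484, Rational(-6152, 3)), Rational(1, 2)) = Pow(Rational(-4700, 3), Rational(1, 2)) = Mul(Rational(10, 3), I, Pow(141, Rational(1, 2)))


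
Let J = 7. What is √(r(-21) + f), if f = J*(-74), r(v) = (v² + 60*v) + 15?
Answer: I*√1322 ≈ 36.359*I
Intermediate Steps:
r(v) = 15 + v² + 60*v
f = -518 (f = 7*(-74) = -518)
√(r(-21) + f) = √((15 + (-21)² + 60*(-21)) - 518) = √((15 + 441 - 1260) - 518) = √(-804 - 518) = √(-1322) = I*√1322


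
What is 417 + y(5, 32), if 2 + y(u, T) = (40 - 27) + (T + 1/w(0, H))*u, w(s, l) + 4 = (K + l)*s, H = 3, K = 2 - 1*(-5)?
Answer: 2347/4 ≈ 586.75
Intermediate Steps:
K = 7 (K = 2 + 5 = 7)
w(s, l) = -4 + s*(7 + l) (w(s, l) = -4 + (7 + l)*s = -4 + s*(7 + l))
y(u, T) = 11 + u*(-1/4 + T) (y(u, T) = -2 + ((40 - 27) + (T + 1/(-4 + 7*0 + 3*0))*u) = -2 + (13 + (T + 1/(-4 + 0 + 0))*u) = -2 + (13 + (T + 1/(-4))*u) = -2 + (13 + (T - 1/4)*u) = -2 + (13 + (-1/4 + T)*u) = -2 + (13 + u*(-1/4 + T)) = 11 + u*(-1/4 + T))
417 + y(5, 32) = 417 + (11 - 1/4*5 + 32*5) = 417 + (11 - 5/4 + 160) = 417 + 679/4 = 2347/4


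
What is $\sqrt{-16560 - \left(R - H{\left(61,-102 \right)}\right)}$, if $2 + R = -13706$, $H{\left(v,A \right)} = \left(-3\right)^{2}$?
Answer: $i \sqrt{2843} \approx 53.32 i$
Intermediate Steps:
$H{\left(v,A \right)} = 9$
$R = -13708$ ($R = -2 - 13706 = -13708$)
$\sqrt{-16560 - \left(R - H{\left(61,-102 \right)}\right)} = \sqrt{-16560 + \left(9 - -13708\right)} = \sqrt{-16560 + \left(9 + 13708\right)} = \sqrt{-16560 + 13717} = \sqrt{-2843} = i \sqrt{2843}$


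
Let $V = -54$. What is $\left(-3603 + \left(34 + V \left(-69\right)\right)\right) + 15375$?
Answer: $15532$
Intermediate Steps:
$\left(-3603 + \left(34 + V \left(-69\right)\right)\right) + 15375 = \left(-3603 + \left(34 - -3726\right)\right) + 15375 = \left(-3603 + \left(34 + 3726\right)\right) + 15375 = \left(-3603 + 3760\right) + 15375 = 157 + 15375 = 15532$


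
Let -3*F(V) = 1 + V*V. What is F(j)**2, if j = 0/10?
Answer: 1/9 ≈ 0.11111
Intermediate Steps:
j = 0 (j = 0*(1/10) = 0)
F(V) = -1/3 - V**2/3 (F(V) = -(1 + V*V)/3 = -(1 + V**2)/3 = -1/3 - V**2/3)
F(j)**2 = (-1/3 - 1/3*0**2)**2 = (-1/3 - 1/3*0)**2 = (-1/3 + 0)**2 = (-1/3)**2 = 1/9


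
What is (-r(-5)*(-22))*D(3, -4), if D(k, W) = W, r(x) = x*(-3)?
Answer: -1320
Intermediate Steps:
r(x) = -3*x
(-r(-5)*(-22))*D(3, -4) = (-(-3)*(-5)*(-22))*(-4) = (-1*15*(-22))*(-4) = -15*(-22)*(-4) = 330*(-4) = -1320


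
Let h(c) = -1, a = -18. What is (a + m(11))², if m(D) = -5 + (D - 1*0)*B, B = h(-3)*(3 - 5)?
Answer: 1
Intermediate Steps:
B = 2 (B = -(3 - 5) = -1*(-2) = 2)
m(D) = -5 + 2*D (m(D) = -5 + (D - 1*0)*2 = -5 + (D + 0)*2 = -5 + D*2 = -5 + 2*D)
(a + m(11))² = (-18 + (-5 + 2*11))² = (-18 + (-5 + 22))² = (-18 + 17)² = (-1)² = 1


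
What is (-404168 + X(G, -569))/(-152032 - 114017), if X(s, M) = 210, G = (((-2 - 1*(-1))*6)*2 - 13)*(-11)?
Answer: 403958/266049 ≈ 1.5184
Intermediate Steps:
G = 275 (G = (((-2 + 1)*6)*2 - 13)*(-11) = (-1*6*2 - 13)*(-11) = (-6*2 - 13)*(-11) = (-12 - 13)*(-11) = -25*(-11) = 275)
(-404168 + X(G, -569))/(-152032 - 114017) = (-404168 + 210)/(-152032 - 114017) = -403958/(-266049) = -403958*(-1/266049) = 403958/266049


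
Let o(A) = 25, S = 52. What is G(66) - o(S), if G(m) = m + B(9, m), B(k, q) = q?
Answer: 107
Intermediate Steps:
G(m) = 2*m (G(m) = m + m = 2*m)
G(66) - o(S) = 2*66 - 1*25 = 132 - 25 = 107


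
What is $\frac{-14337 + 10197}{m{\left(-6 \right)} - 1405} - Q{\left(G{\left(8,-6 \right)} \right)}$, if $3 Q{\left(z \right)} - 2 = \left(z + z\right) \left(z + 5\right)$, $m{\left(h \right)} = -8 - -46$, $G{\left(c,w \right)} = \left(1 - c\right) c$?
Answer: $- \frac{7798618}{4101} \approx -1901.6$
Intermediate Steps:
$G{\left(c,w \right)} = c \left(1 - c\right)$
$m{\left(h \right)} = 38$ ($m{\left(h \right)} = -8 + 46 = 38$)
$Q{\left(z \right)} = \frac{2}{3} + \frac{2 z \left(5 + z\right)}{3}$ ($Q{\left(z \right)} = \frac{2}{3} + \frac{\left(z + z\right) \left(z + 5\right)}{3} = \frac{2}{3} + \frac{2 z \left(5 + z\right)}{3}$)
$\frac{-14337 + 10197}{m{\left(-6 \right)} - 1405} - Q{\left(G{\left(8,-6 \right)} \right)} = \frac{-14337 + 10197}{38 - 1405} - \left(\frac{2}{3} + \frac{2 \left(8 \left(1 - 8\right)\right)^{2}}{3} + \frac{10 \cdot 8 \left(1 - 8\right)}{3}\right) = - \frac{4140}{-1367} - \left(\frac{2}{3} + \frac{2 \left(8 \left(1 - 8\right)\right)^{2}}{3} + \frac{10 \cdot 8 \left(1 - 8\right)}{3}\right) = \left(-4140\right) \left(- \frac{1}{1367}\right) - \left(\frac{2}{3} + \frac{2 \left(8 \left(-7\right)\right)^{2}}{3} + \frac{10 \cdot 8 \left(-7\right)}{3}\right) = \frac{4140}{1367} - \left(\frac{2}{3} + \frac{2 \left(-56\right)^{2}}{3} + \frac{10}{3} \left(-56\right)\right) = \frac{4140}{1367} - \left(\frac{2}{3} + \frac{2}{3} \cdot 3136 - \frac{560}{3}\right) = \frac{4140}{1367} - \left(\frac{2}{3} + \frac{6272}{3} - \frac{560}{3}\right) = \frac{4140}{1367} - \frac{5714}{3} = - \frac{7798618}{4101}$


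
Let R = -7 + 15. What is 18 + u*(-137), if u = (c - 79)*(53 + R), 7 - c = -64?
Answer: 66874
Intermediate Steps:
c = 71 (c = 7 - 1*(-64) = 7 + 64 = 71)
R = 8
u = -488 (u = (71 - 79)*(53 + 8) = -8*61 = -488)
18 + u*(-137) = 18 - 488*(-137) = 18 + 66856 = 66874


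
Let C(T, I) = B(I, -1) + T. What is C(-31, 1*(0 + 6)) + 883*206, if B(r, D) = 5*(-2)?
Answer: 181857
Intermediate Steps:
B(r, D) = -10
C(T, I) = -10 + T
C(-31, 1*(0 + 6)) + 883*206 = (-10 - 31) + 883*206 = -41 + 181898 = 181857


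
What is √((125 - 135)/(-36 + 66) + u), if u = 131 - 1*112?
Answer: 2*√42/3 ≈ 4.3205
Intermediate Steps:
u = 19 (u = 131 - 112 = 19)
√((125 - 135)/(-36 + 66) + u) = √((125 - 135)/(-36 + 66) + 19) = √(-10/30 + 19) = √(-10*1/30 + 19) = √(-⅓ + 19) = √(56/3) = 2*√42/3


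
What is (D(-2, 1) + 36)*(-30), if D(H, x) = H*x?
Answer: -1020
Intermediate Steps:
(D(-2, 1) + 36)*(-30) = (-2*1 + 36)*(-30) = (-2 + 36)*(-30) = 34*(-30) = -1020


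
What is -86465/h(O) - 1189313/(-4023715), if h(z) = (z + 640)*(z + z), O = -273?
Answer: 586227435041/806280059130 ≈ 0.72708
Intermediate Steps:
h(z) = 2*z*(640 + z) (h(z) = (640 + z)*(2*z) = 2*z*(640 + z))
-86465/h(O) - 1189313/(-4023715) = -86465*(-1/(546*(640 - 273))) - 1189313/(-4023715) = -86465/(2*(-273)*367) - 1189313*(-1/4023715) = -86465/(-200382) + 1189313/4023715 = -86465*(-1/200382) + 1189313/4023715 = 86465/200382 + 1189313/4023715 = 586227435041/806280059130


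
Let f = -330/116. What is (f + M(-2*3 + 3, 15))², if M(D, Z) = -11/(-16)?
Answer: 1002001/215296 ≈ 4.6541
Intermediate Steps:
M(D, Z) = 11/16 (M(D, Z) = -11*(-1/16) = 11/16)
f = -165/58 (f = -330*1/116 = -165/58 ≈ -2.8448)
(f + M(-2*3 + 3, 15))² = (-165/58 + 11/16)² = (-1001/464)² = 1002001/215296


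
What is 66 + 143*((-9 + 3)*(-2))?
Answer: 1782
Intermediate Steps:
66 + 143*((-9 + 3)*(-2)) = 66 + 143*(-6*(-2)) = 66 + 143*12 = 66 + 1716 = 1782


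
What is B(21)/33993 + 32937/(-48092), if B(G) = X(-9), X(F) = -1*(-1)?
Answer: -1119579349/1634791356 ≈ -0.68484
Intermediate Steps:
X(F) = 1
B(G) = 1
B(21)/33993 + 32937/(-48092) = 1/33993 + 32937/(-48092) = 1*(1/33993) + 32937*(-1/48092) = 1/33993 - 32937/48092 = -1119579349/1634791356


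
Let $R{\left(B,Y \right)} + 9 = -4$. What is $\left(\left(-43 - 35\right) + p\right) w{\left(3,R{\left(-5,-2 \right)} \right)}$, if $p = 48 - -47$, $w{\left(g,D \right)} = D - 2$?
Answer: $-255$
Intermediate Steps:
$R{\left(B,Y \right)} = -13$ ($R{\left(B,Y \right)} = -9 - 4 = -13$)
$w{\left(g,D \right)} = -2 + D$ ($w{\left(g,D \right)} = D - 2 = -2 + D$)
$p = 95$ ($p = 48 + 47 = 95$)
$\left(\left(-43 - 35\right) + p\right) w{\left(3,R{\left(-5,-2 \right)} \right)} = \left(\left(-43 - 35\right) + 95\right) \left(-2 - 13\right) = \left(-78 + 95\right) \left(-15\right) = 17 \left(-15\right) = -255$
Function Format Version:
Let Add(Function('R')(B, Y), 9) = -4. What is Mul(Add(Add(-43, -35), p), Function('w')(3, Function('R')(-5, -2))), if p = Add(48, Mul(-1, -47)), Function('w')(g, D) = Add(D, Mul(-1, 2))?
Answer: -255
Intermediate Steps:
Function('R')(B, Y) = -13 (Function('R')(B, Y) = Add(-9, -4) = -13)
Function('w')(g, D) = Add(-2, D) (Function('w')(g, D) = Add(D, -2) = Add(-2, D))
p = 95 (p = Add(48, 47) = 95)
Mul(Add(Add(-43, -35), p), Function('w')(3, Function('R')(-5, -2))) = Mul(Add(Add(-43, -35), 95), Add(-2, -13)) = Mul(Add(-78, 95), -15) = Mul(17, -15) = -255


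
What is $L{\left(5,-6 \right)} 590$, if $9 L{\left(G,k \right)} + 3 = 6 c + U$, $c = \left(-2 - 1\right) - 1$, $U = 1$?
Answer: $- \frac{15340}{9} \approx -1704.4$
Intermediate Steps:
$c = -4$ ($c = -3 - 1 = -4$)
$L{\left(G,k \right)} = - \frac{26}{9}$ ($L{\left(G,k \right)} = - \frac{1}{3} + \frac{6 \left(-4\right) + 1}{9} = - \frac{1}{3} + \frac{-24 + 1}{9} = - \frac{1}{3} + \frac{1}{9} \left(-23\right) = - \frac{1}{3} - \frac{23}{9} = - \frac{26}{9}$)
$L{\left(5,-6 \right)} 590 = \left(- \frac{26}{9}\right) 590 = - \frac{15340}{9}$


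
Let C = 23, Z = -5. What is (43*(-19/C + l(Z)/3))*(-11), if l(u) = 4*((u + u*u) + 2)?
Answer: -930391/69 ≈ -13484.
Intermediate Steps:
l(u) = 8 + 4*u + 4*u² (l(u) = 4*((u + u²) + 2) = 4*(2 + u + u²) = 8 + 4*u + 4*u²)
(43*(-19/C + l(Z)/3))*(-11) = (43*(-19/23 + (8 + 4*(-5) + 4*(-5)²)/3))*(-11) = (43*(-19*1/23 + (8 - 20 + 4*25)*(⅓)))*(-11) = (43*(-19/23 + (8 - 20 + 100)*(⅓)))*(-11) = (43*(-19/23 + 88*(⅓)))*(-11) = (43*(-19/23 + 88/3))*(-11) = (43*(1967/69))*(-11) = (84581/69)*(-11) = -930391/69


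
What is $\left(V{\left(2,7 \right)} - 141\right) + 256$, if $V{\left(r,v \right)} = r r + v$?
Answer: $126$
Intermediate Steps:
$V{\left(r,v \right)} = v + r^{2}$ ($V{\left(r,v \right)} = r^{2} + v = v + r^{2}$)
$\left(V{\left(2,7 \right)} - 141\right) + 256 = \left(\left(7 + 2^{2}\right) - 141\right) + 256 = \left(\left(7 + 4\right) - 141\right) + 256 = \left(11 - 141\right) + 256 = -130 + 256 = 126$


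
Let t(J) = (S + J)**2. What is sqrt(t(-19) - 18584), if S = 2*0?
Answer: I*sqrt(18223) ≈ 134.99*I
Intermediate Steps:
S = 0
t(J) = J**2 (t(J) = (0 + J)**2 = J**2)
sqrt(t(-19) - 18584) = sqrt((-19)**2 - 18584) = sqrt(361 - 18584) = sqrt(-18223) = I*sqrt(18223)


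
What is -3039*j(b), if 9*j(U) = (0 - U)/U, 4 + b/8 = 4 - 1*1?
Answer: 1013/3 ≈ 337.67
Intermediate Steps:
b = -8 (b = -32 + 8*(4 - 1*1) = -32 + 8*(4 - 1) = -32 + 8*3 = -32 + 24 = -8)
j(U) = -1/9 (j(U) = ((0 - U)/U)/9 = ((-U)/U)/9 = (1/9)*(-1) = -1/9)
-3039*j(b) = -3039*(-1/9) = 1013/3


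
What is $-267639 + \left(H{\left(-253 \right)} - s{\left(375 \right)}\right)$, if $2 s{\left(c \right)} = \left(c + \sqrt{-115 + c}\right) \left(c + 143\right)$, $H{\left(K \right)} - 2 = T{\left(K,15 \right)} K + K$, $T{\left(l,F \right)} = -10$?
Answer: $-362485 - 518 \sqrt{65} \approx -3.6666 \cdot 10^{5}$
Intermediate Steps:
$H{\left(K \right)} = 2 - 9 K$ ($H{\left(K \right)} = 2 + \left(- 10 K + K\right) = 2 - 9 K$)
$s{\left(c \right)} = \frac{\left(143 + c\right) \left(c + \sqrt{-115 + c}\right)}{2}$ ($s{\left(c \right)} = \frac{\left(c + \sqrt{-115 + c}\right) \left(c + 143\right)}{2} = \frac{\left(c + \sqrt{-115 + c}\right) \left(143 + c\right)}{2} = \frac{\left(143 + c\right) \left(c + \sqrt{-115 + c}\right)}{2}$)
$-267639 + \left(H{\left(-253 \right)} - s{\left(375 \right)}\right) = -267639 - \left(-2279 + \frac{53625}{2} + \frac{140625}{2} + \frac{143 \sqrt{-115 + 375}}{2} + \frac{1}{2} \cdot 375 \sqrt{-115 + 375}\right) = -267639 - \left(\frac{49067}{2} + \frac{140625}{2} + 143 \sqrt{65} + \frac{1}{2} \cdot 375 \sqrt{260}\right) = -267639 - \left(94846 + \frac{1}{2} \cdot 375 \cdot 2 \sqrt{65} + \frac{143}{2} \cdot 2 \sqrt{65}\right) = -267639 - \left(94846 + 518 \sqrt{65}\right) = -362485 - 518 \sqrt{65}$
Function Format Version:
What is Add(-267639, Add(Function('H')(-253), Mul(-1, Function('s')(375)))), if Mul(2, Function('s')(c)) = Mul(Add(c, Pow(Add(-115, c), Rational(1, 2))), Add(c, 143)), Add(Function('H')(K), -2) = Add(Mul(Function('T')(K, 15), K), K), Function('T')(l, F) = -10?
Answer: Add(-362485, Mul(-518, Pow(65, Rational(1, 2)))) ≈ -3.6666e+5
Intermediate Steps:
Function('H')(K) = Add(2, Mul(-9, K)) (Function('H')(K) = Add(2, Add(Mul(-10, K), K)) = Add(2, Mul(-9, K)))
Function('s')(c) = Mul(Rational(1, 2), Add(143, c), Add(c, Pow(Add(-115, c), Rational(1, 2)))) (Function('s')(c) = Mul(Rational(1, 2), Mul(Add(c, Pow(Add(-115, c), Rational(1, 2))), Add(c, 143))) = Mul(Rational(1, 2), Mul(Add(c, Pow(Add(-115, c), Rational(1, 2))), Add(143, c))) = Mul(Rational(1, 2), Mul(Add(143, c), Add(c, Pow(Add(-115, c), Rational(1, 2))))) = Mul(Rational(1, 2), Add(143, c), Add(c, Pow(Add(-115, c), Rational(1, 2)))))
Add(-267639, Add(Function('H')(-253), Mul(-1, Function('s')(375)))) = Add(-267639, Add(Add(2, Mul(-9, -253)), Mul(-1, Add(Mul(Rational(1, 2), Pow(375, 2)), Mul(Rational(143, 2), 375), Mul(Rational(143, 2), Pow(Add(-115, 375), Rational(1, 2))), Mul(Rational(1, 2), 375, Pow(Add(-115, 375), Rational(1, 2))))))) = Add(-267639, Add(Add(2, 2277), Mul(-1, Add(Mul(Rational(1, 2), 140625), Rational(53625, 2), Mul(Rational(143, 2), Pow(260, Rational(1, 2))), Mul(Rational(1, 2), 375, Pow(260, Rational(1, 2))))))) = Add(-267639, Add(2279, Mul(-1, Add(Rational(140625, 2), Rational(53625, 2), Mul(Rational(143, 2), Mul(2, Pow(65, Rational(1, 2)))), Mul(Rational(1, 2), 375, Mul(2, Pow(65, Rational(1, 2)))))))) = Add(-267639, Add(2279, Mul(-1, Add(Rational(140625, 2), Rational(53625, 2), Mul(143, Pow(65, Rational(1, 2))), Mul(375, Pow(65, Rational(1, 2))))))) = Add(-267639, Add(2279, Mul(-1, Add(97125, Mul(518, Pow(65, Rational(1, 2))))))) = Add(-267639, Add(2279, Add(-97125, Mul(-518, Pow(65, Rational(1, 2)))))) = Add(-267639, Add(-94846, Mul(-518, Pow(65, Rational(1, 2))))) = Add(-362485, Mul(-518, Pow(65, Rational(1, 2))))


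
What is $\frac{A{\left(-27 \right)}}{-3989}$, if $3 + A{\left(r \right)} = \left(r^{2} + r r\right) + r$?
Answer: $- \frac{1428}{3989} \approx -0.35798$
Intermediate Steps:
$A{\left(r \right)} = -3 + r + 2 r^{2}$ ($A{\left(r \right)} = -3 + \left(\left(r^{2} + r r\right) + r\right) = -3 + \left(\left(r^{2} + r^{2}\right) + r\right) = -3 + \left(2 r^{2} + r\right) = -3 + \left(r + 2 r^{2}\right) = -3 + r + 2 r^{2}$)
$\frac{A{\left(-27 \right)}}{-3989} = \frac{-3 - 27 + 2 \left(-27\right)^{2}}{-3989} = \left(-3 - 27 + 2 \cdot 729\right) \left(- \frac{1}{3989}\right) = \left(-3 - 27 + 1458\right) \left(- \frac{1}{3989}\right) = 1428 \left(- \frac{1}{3989}\right) = - \frac{1428}{3989}$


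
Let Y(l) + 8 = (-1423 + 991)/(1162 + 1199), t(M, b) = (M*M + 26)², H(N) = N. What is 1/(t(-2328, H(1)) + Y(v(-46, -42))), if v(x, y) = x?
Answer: 787/23115899798496260 ≈ 3.4046e-14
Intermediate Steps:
t(M, b) = (26 + M²)² (t(M, b) = (M² + 26)² = (26 + M²)²)
Y(l) = -6440/787 (Y(l) = -8 + (-1423 + 991)/(1162 + 1199) = -8 - 432/2361 = -8 - 432*1/2361 = -8 - 144/787 = -6440/787)
1/(t(-2328, H(1)) + Y(v(-46, -42))) = 1/((26 + (-2328)²)² - 6440/787) = 1/((26 + 5419584)² - 6440/787) = 1/(5419610² - 6440/787) = 1/(29372172552100 - 6440/787) = 1/(23115899798496260/787) = 787/23115899798496260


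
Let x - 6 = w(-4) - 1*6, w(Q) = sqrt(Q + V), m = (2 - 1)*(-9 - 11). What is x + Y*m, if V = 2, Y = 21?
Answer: -420 + I*sqrt(2) ≈ -420.0 + 1.4142*I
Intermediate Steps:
m = -20 (m = 1*(-20) = -20)
w(Q) = sqrt(2 + Q) (w(Q) = sqrt(Q + 2) = sqrt(2 + Q))
x = I*sqrt(2) (x = 6 + (sqrt(2 - 4) - 1*6) = 6 + (sqrt(-2) - 6) = 6 + (I*sqrt(2) - 6) = 6 + (-6 + I*sqrt(2)) = I*sqrt(2) ≈ 1.4142*I)
x + Y*m = I*sqrt(2) + 21*(-20) = I*sqrt(2) - 420 = -420 + I*sqrt(2)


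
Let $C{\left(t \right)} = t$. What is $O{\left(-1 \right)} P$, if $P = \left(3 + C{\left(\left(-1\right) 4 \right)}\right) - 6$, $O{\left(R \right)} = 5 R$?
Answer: $35$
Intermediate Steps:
$P = -7$ ($P = \left(3 - 4\right) - 6 = -1 - 6 = -7$)
$O{\left(-1 \right)} P = 5 \left(-1\right) \left(-7\right) = \left(-5\right) \left(-7\right) = 35$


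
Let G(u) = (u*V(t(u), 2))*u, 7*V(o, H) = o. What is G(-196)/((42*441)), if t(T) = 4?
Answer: 32/27 ≈ 1.1852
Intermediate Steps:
V(o, H) = o/7
G(u) = 4*u²/7 (G(u) = (u*((⅐)*4))*u = (u*(4/7))*u = (4*u/7)*u = 4*u²/7)
G(-196)/((42*441)) = ((4/7)*(-196)²)/((42*441)) = ((4/7)*38416)/18522 = 21952*(1/18522) = 32/27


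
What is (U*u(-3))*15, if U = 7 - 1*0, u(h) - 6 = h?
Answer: 315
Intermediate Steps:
u(h) = 6 + h
U = 7 (U = 7 + 0 = 7)
(U*u(-3))*15 = (7*(6 - 3))*15 = (7*3)*15 = 21*15 = 315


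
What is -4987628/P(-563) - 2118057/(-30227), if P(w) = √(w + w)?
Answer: 2118057/30227 + 2493814*I*√1126/563 ≈ 70.072 + 1.4864e+5*I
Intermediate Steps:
P(w) = √2*√w (P(w) = √(2*w) = √2*√w)
-4987628/P(-563) - 2118057/(-30227) = -4987628*(-I*√1126/1126) - 2118057/(-30227) = -4987628*(-I*√1126/1126) - 2118057*(-1/30227) = -4987628*(-I*√1126/1126) + 2118057/30227 = -(-2493814)*I*√1126/563 + 2118057/30227 = 2493814*I*√1126/563 + 2118057/30227 = 2118057/30227 + 2493814*I*√1126/563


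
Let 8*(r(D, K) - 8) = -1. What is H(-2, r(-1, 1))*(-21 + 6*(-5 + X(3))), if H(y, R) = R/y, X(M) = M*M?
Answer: -189/16 ≈ -11.813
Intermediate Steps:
r(D, K) = 63/8 (r(D, K) = 8 + (1/8)*(-1) = 8 - 1/8 = 63/8)
X(M) = M**2
H(-2, r(-1, 1))*(-21 + 6*(-5 + X(3))) = ((63/8)/(-2))*(-21 + 6*(-5 + 3**2)) = ((63/8)*(-1/2))*(-21 + 6*(-5 + 9)) = -63*(-21 + 6*4)/16 = -63*(-21 + 24)/16 = -63/16*3 = -189/16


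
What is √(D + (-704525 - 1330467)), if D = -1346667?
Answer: I*√3381659 ≈ 1838.9*I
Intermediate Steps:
√(D + (-704525 - 1330467)) = √(-1346667 + (-704525 - 1330467)) = √(-1346667 - 2034992) = √(-3381659) = I*√3381659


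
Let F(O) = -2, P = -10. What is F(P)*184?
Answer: -368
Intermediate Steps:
F(P)*184 = -2*184 = -368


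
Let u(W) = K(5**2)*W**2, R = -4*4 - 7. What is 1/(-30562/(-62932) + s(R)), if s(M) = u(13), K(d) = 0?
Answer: 31466/15281 ≈ 2.0592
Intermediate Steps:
R = -23 (R = -16 - 7 = -23)
u(W) = 0 (u(W) = 0*W**2 = 0)
s(M) = 0
1/(-30562/(-62932) + s(R)) = 1/(-30562/(-62932) + 0) = 1/(-30562*(-1/62932) + 0) = 1/(15281/31466 + 0) = 1/(15281/31466) = 31466/15281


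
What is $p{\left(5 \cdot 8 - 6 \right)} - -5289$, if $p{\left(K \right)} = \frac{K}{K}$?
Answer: $5290$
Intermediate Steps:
$p{\left(K \right)} = 1$
$p{\left(5 \cdot 8 - 6 \right)} - -5289 = 1 - -5289 = 1 + 5289 = 5290$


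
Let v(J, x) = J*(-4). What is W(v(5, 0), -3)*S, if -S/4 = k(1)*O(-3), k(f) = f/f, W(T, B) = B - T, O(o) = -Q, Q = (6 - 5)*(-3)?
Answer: -204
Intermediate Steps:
Q = -3 (Q = 1*(-3) = -3)
v(J, x) = -4*J
O(o) = 3 (O(o) = -1*(-3) = 3)
k(f) = 1
S = -12 (S = -4*3 = -12)
W(v(5, 0), -3)*S = (-3 - (-4)*5)*(-12) = (-3 - 1*(-20))*(-12) = (-3 + 20)*(-12) = 17*(-12) = -204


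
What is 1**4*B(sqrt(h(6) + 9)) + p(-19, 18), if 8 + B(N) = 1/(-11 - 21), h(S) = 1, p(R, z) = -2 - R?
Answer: 287/32 ≈ 8.9688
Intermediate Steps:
B(N) = -257/32 (B(N) = -8 + 1/(-11 - 21) = -8 + 1/(-32) = -8 - 1/32 = -257/32)
1**4*B(sqrt(h(6) + 9)) + p(-19, 18) = 1**4*(-257/32) + (-2 - 1*(-19)) = 1*(-257/32) + (-2 + 19) = -257/32 + 17 = 287/32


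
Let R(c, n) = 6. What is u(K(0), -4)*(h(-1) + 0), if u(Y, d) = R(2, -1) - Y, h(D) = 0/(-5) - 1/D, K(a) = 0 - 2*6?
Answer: 18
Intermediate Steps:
K(a) = -12 (K(a) = 0 - 12 = -12)
h(D) = -1/D (h(D) = 0*(-⅕) - 1/D = 0 - 1/D = -1/D)
u(Y, d) = 6 - Y
u(K(0), -4)*(h(-1) + 0) = (6 - 1*(-12))*(-1/(-1) + 0) = (6 + 12)*(-1*(-1) + 0) = 18*(1 + 0) = 18*1 = 18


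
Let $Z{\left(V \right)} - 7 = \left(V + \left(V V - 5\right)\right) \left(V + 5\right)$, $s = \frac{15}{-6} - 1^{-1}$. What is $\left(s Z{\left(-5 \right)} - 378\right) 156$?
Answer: $-62790$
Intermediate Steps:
$s = - \frac{7}{2}$ ($s = 15 \left(- \frac{1}{6}\right) - 1 = - \frac{5}{2} - 1 = - \frac{7}{2} \approx -3.5$)
$Z{\left(V \right)} = 7 + \left(5 + V\right) \left(-5 + V + V^{2}\right)$ ($Z{\left(V \right)} = 7 + \left(V + \left(V V - 5\right)\right) \left(V + 5\right) = 7 + \left(V + \left(V^{2} - 5\right)\right) \left(5 + V\right) = 7 + \left(V + \left(-5 + V^{2}\right)\right) \left(5 + V\right) = 7 + \left(-5 + V + V^{2}\right) \left(5 + V\right) = 7 + \left(5 + V\right) \left(-5 + V + V^{2}\right)$)
$\left(s Z{\left(-5 \right)} - 378\right) 156 = \left(- \frac{7 \left(-18 + \left(-5\right)^{3} + 6 \left(-5\right)^{2}\right)}{2} - 378\right) 156 = \left(- \frac{7 \left(-18 - 125 + 6 \cdot 25\right)}{2} - 378\right) 156 = \left(- \frac{7 \left(-18 - 125 + 150\right)}{2} - 378\right) 156 = \left(\left(- \frac{7}{2}\right) 7 - 378\right) 156 = \left(- \frac{49}{2} - 378\right) 156 = \left(- \frac{805}{2}\right) 156 = -62790$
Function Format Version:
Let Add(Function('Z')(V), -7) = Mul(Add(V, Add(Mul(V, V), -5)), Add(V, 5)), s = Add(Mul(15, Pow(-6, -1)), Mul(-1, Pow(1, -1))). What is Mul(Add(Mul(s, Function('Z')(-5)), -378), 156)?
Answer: -62790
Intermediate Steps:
s = Rational(-7, 2) (s = Add(Mul(15, Rational(-1, 6)), Mul(-1, 1)) = Add(Rational(-5, 2), -1) = Rational(-7, 2) ≈ -3.5000)
Function('Z')(V) = Add(7, Mul(Add(5, V), Add(-5, V, Pow(V, 2)))) (Function('Z')(V) = Add(7, Mul(Add(V, Add(Mul(V, V), -5)), Add(V, 5))) = Add(7, Mul(Add(V, Add(Pow(V, 2), -5)), Add(5, V))) = Add(7, Mul(Add(V, Add(-5, Pow(V, 2))), Add(5, V))) = Add(7, Mul(Add(-5, V, Pow(V, 2)), Add(5, V))) = Add(7, Mul(Add(5, V), Add(-5, V, Pow(V, 2)))))
Mul(Add(Mul(s, Function('Z')(-5)), -378), 156) = Mul(Add(Mul(Rational(-7, 2), Add(-18, Pow(-5, 3), Mul(6, Pow(-5, 2)))), -378), 156) = Mul(Add(Mul(Rational(-7, 2), Add(-18, -125, Mul(6, 25))), -378), 156) = Mul(Add(Mul(Rational(-7, 2), Add(-18, -125, 150)), -378), 156) = Mul(Add(Mul(Rational(-7, 2), 7), -378), 156) = Mul(Add(Rational(-49, 2), -378), 156) = Mul(Rational(-805, 2), 156) = -62790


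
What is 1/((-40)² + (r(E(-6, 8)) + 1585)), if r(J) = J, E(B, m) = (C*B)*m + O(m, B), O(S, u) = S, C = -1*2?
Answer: 1/3289 ≈ 0.00030404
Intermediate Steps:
C = -2
E(B, m) = m - 2*B*m (E(B, m) = (-2*B)*m + m = -2*B*m + m = m - 2*B*m)
1/((-40)² + (r(E(-6, 8)) + 1585)) = 1/((-40)² + (8*(1 - 2*(-6)) + 1585)) = 1/(1600 + (8*(1 + 12) + 1585)) = 1/(1600 + (8*13 + 1585)) = 1/(1600 + (104 + 1585)) = 1/(1600 + 1689) = 1/3289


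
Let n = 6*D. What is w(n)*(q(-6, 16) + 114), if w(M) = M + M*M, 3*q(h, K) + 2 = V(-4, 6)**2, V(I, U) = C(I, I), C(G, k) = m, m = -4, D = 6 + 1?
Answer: 214312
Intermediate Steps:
D = 7
C(G, k) = -4
V(I, U) = -4
n = 42 (n = 6*7 = 42)
q(h, K) = 14/3 (q(h, K) = -2/3 + (1/3)*(-4)**2 = -2/3 + (1/3)*16 = -2/3 + 16/3 = 14/3)
w(M) = M + M**2
w(n)*(q(-6, 16) + 114) = (42*(1 + 42))*(14/3 + 114) = (42*43)*(356/3) = 1806*(356/3) = 214312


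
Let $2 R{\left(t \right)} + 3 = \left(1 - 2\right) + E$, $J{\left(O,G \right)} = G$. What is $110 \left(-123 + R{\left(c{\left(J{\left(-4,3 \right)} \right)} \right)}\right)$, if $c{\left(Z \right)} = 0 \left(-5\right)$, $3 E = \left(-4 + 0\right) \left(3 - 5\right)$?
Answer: $- \frac{40810}{3} \approx -13603.0$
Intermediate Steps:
$E = \frac{8}{3}$ ($E = \frac{\left(-4 + 0\right) \left(3 - 5\right)}{3} = \frac{\left(-4\right) \left(-2\right)}{3} = \frac{1}{3} \cdot 8 = \frac{8}{3} \approx 2.6667$)
$c{\left(Z \right)} = 0$
$R{\left(t \right)} = - \frac{2}{3}$ ($R{\left(t \right)} = - \frac{3}{2} + \frac{\left(1 - 2\right) + \frac{8}{3}}{2} = - \frac{3}{2} + \frac{-1 + \frac{8}{3}}{2} = - \frac{3}{2} + \frac{1}{2} \cdot \frac{5}{3} = - \frac{3}{2} + \frac{5}{6} = - \frac{2}{3}$)
$110 \left(-123 + R{\left(c{\left(J{\left(-4,3 \right)} \right)} \right)}\right) = 110 \left(-123 - \frac{2}{3}\right) = 110 \left(- \frac{371}{3}\right) = - \frac{40810}{3}$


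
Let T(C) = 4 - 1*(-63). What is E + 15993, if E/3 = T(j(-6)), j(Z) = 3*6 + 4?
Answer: 16194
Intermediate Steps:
j(Z) = 22 (j(Z) = 18 + 4 = 22)
T(C) = 67 (T(C) = 4 + 63 = 67)
E = 201 (E = 3*67 = 201)
E + 15993 = 201 + 15993 = 16194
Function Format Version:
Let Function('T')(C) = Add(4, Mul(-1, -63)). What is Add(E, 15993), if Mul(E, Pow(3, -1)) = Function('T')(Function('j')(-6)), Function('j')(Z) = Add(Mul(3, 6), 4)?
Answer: 16194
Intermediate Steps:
Function('j')(Z) = 22 (Function('j')(Z) = Add(18, 4) = 22)
Function('T')(C) = 67 (Function('T')(C) = Add(4, 63) = 67)
E = 201 (E = Mul(3, 67) = 201)
Add(E, 15993) = Add(201, 15993) = 16194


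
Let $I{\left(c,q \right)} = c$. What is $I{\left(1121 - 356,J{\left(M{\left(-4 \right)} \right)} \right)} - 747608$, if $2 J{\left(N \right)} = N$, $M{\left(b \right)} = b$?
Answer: $-746843$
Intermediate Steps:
$J{\left(N \right)} = \frac{N}{2}$
$I{\left(1121 - 356,J{\left(M{\left(-4 \right)} \right)} \right)} - 747608 = \left(1121 - 356\right) - 747608 = 765 - 747608 = -746843$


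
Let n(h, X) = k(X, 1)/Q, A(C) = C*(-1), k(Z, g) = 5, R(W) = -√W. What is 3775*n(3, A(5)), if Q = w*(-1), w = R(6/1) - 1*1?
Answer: -3775 + 3775*√6 ≈ 5471.8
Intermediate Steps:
A(C) = -C
w = -1 - √6 (w = -√(6/1) - 1*1 = -√(6*1) - 1 = -√6 - 1 = -1 - √6 ≈ -3.4495)
Q = 1 + √6 (Q = (-1 - √6)*(-1) = 1 + √6 ≈ 3.4495)
n(h, X) = 5/(1 + √6)
3775*n(3, A(5)) = 3775*(-1 + √6) = -3775 + 3775*√6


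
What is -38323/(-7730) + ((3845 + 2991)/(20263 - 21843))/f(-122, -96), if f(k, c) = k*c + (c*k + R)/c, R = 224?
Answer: 105237647129/21228721210 ≈ 4.9573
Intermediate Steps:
f(k, c) = c*k + (224 + c*k)/c (f(k, c) = k*c + (c*k + 224)/c = c*k + (224 + c*k)/c)
-38323/(-7730) + ((3845 + 2991)/(20263 - 21843))/f(-122, -96) = -38323/(-7730) + ((3845 + 2991)/(20263 - 21843))/(-122 + 224/(-96) - 96*(-122)) = -38323*(-1/7730) + (6836/(-1580))/(-122 + 224*(-1/96) + 11712) = 38323/7730 + (6836*(-1/1580))/(-122 - 7/3 + 11712) = 38323/7730 - 1709/(395*34763/3) = 38323/7730 - 1709/395*3/34763 = 38323/7730 - 5127/13731385 = 105237647129/21228721210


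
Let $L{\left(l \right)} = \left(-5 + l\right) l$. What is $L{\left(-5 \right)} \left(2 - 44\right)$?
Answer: $-2100$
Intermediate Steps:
$L{\left(l \right)} = l \left(-5 + l\right)$
$L{\left(-5 \right)} \left(2 - 44\right) = - 5 \left(-5 - 5\right) \left(2 - 44\right) = \left(-5\right) \left(-10\right) \left(-42\right) = 50 \left(-42\right) = -2100$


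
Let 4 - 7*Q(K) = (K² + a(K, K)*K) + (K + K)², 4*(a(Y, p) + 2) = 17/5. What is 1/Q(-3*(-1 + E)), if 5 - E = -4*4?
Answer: -7/18065 ≈ -0.00038749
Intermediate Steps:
E = 21 (E = 5 - (-4)*4 = 5 - 1*(-16) = 5 + 16 = 21)
a(Y, p) = -23/20 (a(Y, p) = -2 + (17/5)/4 = -2 + (17*(⅕))/4 = -2 + (¼)*(17/5) = -2 + 17/20 = -23/20)
Q(K) = 4/7 - 5*K²/7 + 23*K/140 (Q(K) = 4/7 - ((K² - 23*K/20) + (K + K)²)/7 = 4/7 - ((K² - 23*K/20) + (2*K)²)/7 = 4/7 - ((K² - 23*K/20) + 4*K²)/7 = 4/7 - (5*K² - 23*K/20)/7 = 4/7 + (-5*K²/7 + 23*K/140) = 4/7 - 5*K²/7 + 23*K/140)
1/Q(-3*(-1 + E)) = 1/(4/7 - 5*9*(-1 + 21)²/7 + 23*(-3*(-1 + 21))/140) = 1/(4/7 - 5*(-60)²/7 + 23*(-60)/140) = 1/(4/7 - 5*(-3*20)²/7 + 23*(-3*20)/140) = 1/(4/7 - 5/7*(-60)² + (23/140)*(-60)) = 1/(4/7 - 5/7*3600 - 69/7) = 1/(4/7 - 18000/7 - 69/7) = 1/(-18065/7) = -7/18065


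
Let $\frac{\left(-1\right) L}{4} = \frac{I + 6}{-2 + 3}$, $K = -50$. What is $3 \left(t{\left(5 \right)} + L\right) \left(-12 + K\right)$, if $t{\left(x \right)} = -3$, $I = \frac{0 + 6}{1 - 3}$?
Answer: $2790$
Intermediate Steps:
$I = -3$ ($I = \frac{6}{-2} = 6 \left(- \frac{1}{2}\right) = -3$)
$L = -12$ ($L = - 4 \frac{-3 + 6}{-2 + 3} = - 4 \cdot \frac{3}{1} = - 4 \cdot 3 \cdot 1 = \left(-4\right) 3 = -12$)
$3 \left(t{\left(5 \right)} + L\right) \left(-12 + K\right) = 3 \left(-3 - 12\right) \left(-12 - 50\right) = 3 \left(-15\right) \left(-62\right) = \left(-45\right) \left(-62\right) = 2790$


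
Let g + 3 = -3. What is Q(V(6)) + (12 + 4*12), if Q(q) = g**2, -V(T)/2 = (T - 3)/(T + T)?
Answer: 96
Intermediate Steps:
g = -6 (g = -3 - 3 = -6)
V(T) = -(-3 + T)/T (V(T) = -2*(T - 3)/(T + T) = -2*(-3 + T)/(2*T) = -2*(-3 + T)*1/(2*T) = -(-3 + T)/T)
Q(q) = 36 (Q(q) = (-6)**2 = 36)
Q(V(6)) + (12 + 4*12) = 36 + (12 + 4*12) = 36 + (12 + 48) = 36 + 60 = 96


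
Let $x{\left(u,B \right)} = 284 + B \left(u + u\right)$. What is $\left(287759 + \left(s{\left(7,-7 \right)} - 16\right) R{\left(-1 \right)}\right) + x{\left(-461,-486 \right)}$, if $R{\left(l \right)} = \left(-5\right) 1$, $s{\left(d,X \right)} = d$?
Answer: $736180$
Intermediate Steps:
$R{\left(l \right)} = -5$
$x{\left(u,B \right)} = 284 + 2 B u$ ($x{\left(u,B \right)} = 284 + B 2 u = 284 + 2 B u$)
$\left(287759 + \left(s{\left(7,-7 \right)} - 16\right) R{\left(-1 \right)}\right) + x{\left(-461,-486 \right)} = \left(287759 + \left(7 - 16\right) \left(-5\right)\right) + \left(284 + 2 \left(-486\right) \left(-461\right)\right) = \left(287759 - -45\right) + \left(284 + 448092\right) = \left(287759 + 45\right) + 448376 = 287804 + 448376 = 736180$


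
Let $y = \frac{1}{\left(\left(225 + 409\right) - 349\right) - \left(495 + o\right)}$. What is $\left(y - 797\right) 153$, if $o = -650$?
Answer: $- \frac{53653887}{440} \approx -1.2194 \cdot 10^{5}$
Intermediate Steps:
$y = \frac{1}{440}$ ($y = \frac{1}{\left(\left(225 + 409\right) - 349\right) - -155} = \frac{1}{\left(634 - 349\right) + \left(-495 + 650\right)} = \frac{1}{285 + 155} = \frac{1}{440} \approx 0.0022727$)
$\left(y - 797\right) 153 = \left(\frac{1}{440} - 797\right) 153 = \left(- \frac{350679}{440}\right) 153 = - \frac{53653887}{440}$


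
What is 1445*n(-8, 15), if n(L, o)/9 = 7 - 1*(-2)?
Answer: 117045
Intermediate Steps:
n(L, o) = 81 (n(L, o) = 9*(7 - 1*(-2)) = 9*(7 + 2) = 9*9 = 81)
1445*n(-8, 15) = 1445*81 = 117045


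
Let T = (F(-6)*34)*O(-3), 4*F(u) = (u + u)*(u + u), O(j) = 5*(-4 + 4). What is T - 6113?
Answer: -6113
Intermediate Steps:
O(j) = 0 (O(j) = 5*0 = 0)
F(u) = u**2 (F(u) = ((u + u)*(u + u))/4 = ((2*u)*(2*u))/4 = (4*u**2)/4 = u**2)
T = 0 (T = ((-6)**2*34)*0 = (36*34)*0 = 1224*0 = 0)
T - 6113 = 0 - 6113 = -6113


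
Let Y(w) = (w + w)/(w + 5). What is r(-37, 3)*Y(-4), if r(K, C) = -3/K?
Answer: -24/37 ≈ -0.64865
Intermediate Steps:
Y(w) = 2*w/(5 + w) (Y(w) = (2*w)/(5 + w) = 2*w/(5 + w))
r(-37, 3)*Y(-4) = (-3/(-37))*(2*(-4)/(5 - 4)) = (-3*(-1/37))*(2*(-4)/1) = 3*(2*(-4)*1)/37 = (3/37)*(-8) = -24/37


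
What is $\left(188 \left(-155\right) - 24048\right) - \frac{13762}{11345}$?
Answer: $- \frac{603431622}{11345} \approx -53189.0$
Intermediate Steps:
$\left(188 \left(-155\right) - 24048\right) - \frac{13762}{11345} = \left(-29140 - 24048\right) - \frac{13762}{11345} = -53188 - \frac{13762}{11345} = - \frac{603431622}{11345}$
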